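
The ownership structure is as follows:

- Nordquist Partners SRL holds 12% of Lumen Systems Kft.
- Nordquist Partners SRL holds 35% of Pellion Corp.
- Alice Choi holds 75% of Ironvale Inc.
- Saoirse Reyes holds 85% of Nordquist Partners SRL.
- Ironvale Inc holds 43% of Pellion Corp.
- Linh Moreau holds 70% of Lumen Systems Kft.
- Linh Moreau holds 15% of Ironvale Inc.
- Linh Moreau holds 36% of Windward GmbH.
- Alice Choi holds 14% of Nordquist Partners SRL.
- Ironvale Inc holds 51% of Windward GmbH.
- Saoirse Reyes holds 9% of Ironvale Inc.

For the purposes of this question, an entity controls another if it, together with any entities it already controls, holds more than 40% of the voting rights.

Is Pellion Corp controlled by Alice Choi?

Alice holds 75% of Ironvale, so Alice controls Ironvale.
Ironvale holds 43% of Pellion, so Alice controls Pellion.

Yes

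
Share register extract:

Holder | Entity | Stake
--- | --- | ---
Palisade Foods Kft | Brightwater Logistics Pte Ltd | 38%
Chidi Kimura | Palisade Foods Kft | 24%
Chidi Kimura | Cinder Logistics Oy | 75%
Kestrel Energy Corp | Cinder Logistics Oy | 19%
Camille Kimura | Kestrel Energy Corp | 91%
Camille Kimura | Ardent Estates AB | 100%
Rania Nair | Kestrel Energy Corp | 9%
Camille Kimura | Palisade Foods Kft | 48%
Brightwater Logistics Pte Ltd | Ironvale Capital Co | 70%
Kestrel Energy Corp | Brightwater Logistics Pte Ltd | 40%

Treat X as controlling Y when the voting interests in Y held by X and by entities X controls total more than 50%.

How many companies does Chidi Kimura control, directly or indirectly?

1

Chidi holds 75% of Cinder, so Chidi controls Cinder.
No other company's threshold is met.
Chidi controls 1 company.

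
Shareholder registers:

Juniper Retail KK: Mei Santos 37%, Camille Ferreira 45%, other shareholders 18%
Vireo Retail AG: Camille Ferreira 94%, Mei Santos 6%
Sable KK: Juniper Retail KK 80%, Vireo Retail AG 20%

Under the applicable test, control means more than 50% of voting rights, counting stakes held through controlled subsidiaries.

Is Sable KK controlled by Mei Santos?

No

Mei's largest direct stake is 37% in Juniper, which does not meet the threshold, so Mei controls no company.
Neither Mei nor any entity Mei controls holds any voting interest in Sable.
So Mei does not control Sable.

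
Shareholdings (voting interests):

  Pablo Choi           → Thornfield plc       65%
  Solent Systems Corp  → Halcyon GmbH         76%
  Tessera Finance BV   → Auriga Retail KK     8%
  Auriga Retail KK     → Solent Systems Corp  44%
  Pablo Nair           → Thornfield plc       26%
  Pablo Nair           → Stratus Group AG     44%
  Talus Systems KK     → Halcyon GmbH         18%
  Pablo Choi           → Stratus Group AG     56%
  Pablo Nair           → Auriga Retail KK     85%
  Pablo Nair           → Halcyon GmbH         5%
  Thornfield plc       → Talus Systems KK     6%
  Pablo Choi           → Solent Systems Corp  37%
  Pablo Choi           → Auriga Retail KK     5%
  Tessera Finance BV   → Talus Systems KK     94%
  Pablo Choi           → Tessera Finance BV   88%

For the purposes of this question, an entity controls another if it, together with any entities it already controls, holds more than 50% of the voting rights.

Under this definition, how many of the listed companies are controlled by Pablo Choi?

4

Pablo Choi holds 88% of Tessera, so Pablo Choi controls Tessera.
Pablo Choi holds 65% of Thornfield, so Pablo Choi controls Thornfield.
Pablo Choi holds 56% of Stratus, so Pablo Choi controls Stratus.
Thornfield and Tessera together hold 6% + 94% = 100% of Talus, so Pablo Choi controls Talus.
No other company's threshold is met.
Pablo Choi controls 4 companies.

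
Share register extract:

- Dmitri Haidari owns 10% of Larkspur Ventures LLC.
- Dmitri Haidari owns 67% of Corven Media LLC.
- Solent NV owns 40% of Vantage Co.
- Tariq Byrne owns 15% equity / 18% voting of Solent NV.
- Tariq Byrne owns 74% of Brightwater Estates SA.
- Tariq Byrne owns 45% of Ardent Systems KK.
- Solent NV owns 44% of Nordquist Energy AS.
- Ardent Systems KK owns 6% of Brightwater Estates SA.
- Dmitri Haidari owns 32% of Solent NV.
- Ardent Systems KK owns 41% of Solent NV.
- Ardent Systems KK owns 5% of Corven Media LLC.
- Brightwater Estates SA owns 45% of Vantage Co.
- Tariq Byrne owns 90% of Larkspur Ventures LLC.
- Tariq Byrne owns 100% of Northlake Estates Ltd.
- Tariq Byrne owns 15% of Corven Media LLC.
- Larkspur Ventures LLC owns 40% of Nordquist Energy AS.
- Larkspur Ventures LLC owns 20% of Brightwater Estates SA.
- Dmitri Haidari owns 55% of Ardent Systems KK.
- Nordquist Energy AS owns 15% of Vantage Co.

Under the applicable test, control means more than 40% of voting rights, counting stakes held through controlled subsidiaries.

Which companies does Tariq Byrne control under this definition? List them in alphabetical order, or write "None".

Tariq holds 90% of Larkspur, so Tariq controls Larkspur.
Tariq holds 45% of Ardent, so Tariq controls Ardent.
Tariq and Ardent together hold 18% + 41% = 59% of Solent, so Tariq controls Solent.
Tariq and Larkspur and Ardent together hold 74% + 20% + 6% = 100% of Brightwater, so Tariq controls Brightwater.
Solent and Larkspur together hold 44% + 40% = 84% of Nordquist, so Tariq controls Nordquist.
Solent and Brightwater and Nordquist together hold 40% + 45% + 15% = 100% of Vantage, so Tariq controls Vantage.
Tariq holds 100% of Northlake, so Tariq controls Northlake.
No other company's threshold is met.

Ardent Systems KK, Brightwater Estates SA, Larkspur Ventures LLC, Nordquist Energy AS, Northlake Estates Ltd, Solent NV, Vantage Co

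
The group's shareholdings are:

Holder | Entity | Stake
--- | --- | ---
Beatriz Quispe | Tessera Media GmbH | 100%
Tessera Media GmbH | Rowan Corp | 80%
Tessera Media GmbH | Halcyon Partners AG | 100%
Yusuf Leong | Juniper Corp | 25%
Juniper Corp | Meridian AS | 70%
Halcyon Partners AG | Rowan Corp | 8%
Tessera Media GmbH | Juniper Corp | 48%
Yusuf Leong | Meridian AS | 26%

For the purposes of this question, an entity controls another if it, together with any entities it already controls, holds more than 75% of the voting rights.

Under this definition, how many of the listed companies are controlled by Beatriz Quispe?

Beatriz holds 100% of Tessera, so Beatriz controls Tessera.
Tessera holds 100% of Halcyon, so Beatriz controls Halcyon.
Tessera and Halcyon together hold 80% + 8% = 88% of Rowan, so Beatriz controls Rowan.
No other company's threshold is met.
Beatriz controls 3 companies.

3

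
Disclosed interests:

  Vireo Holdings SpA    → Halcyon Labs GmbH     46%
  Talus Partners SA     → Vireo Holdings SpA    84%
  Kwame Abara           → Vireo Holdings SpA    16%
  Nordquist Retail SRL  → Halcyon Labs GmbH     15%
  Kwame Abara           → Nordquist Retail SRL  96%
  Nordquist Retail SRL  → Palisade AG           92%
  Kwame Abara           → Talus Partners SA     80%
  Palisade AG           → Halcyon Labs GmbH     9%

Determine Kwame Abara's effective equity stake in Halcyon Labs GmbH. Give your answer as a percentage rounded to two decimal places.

60.62%

Kwame reaches Halcyon along 4 paths.
Via Nordquist: 96% × 15% = 14.4%.
Via Nordquist → Palisade: 96% × 92% × 9% = 7.9488%.
Via Talus → Vireo: 80% × 84% × 46% = 30.912%.
Via Vireo: 16% × 46% = 7.36%.
Total: 14.4% + 7.9488% + 30.912% + 7.36% = 60.6208%.
Rounded: 60.62%.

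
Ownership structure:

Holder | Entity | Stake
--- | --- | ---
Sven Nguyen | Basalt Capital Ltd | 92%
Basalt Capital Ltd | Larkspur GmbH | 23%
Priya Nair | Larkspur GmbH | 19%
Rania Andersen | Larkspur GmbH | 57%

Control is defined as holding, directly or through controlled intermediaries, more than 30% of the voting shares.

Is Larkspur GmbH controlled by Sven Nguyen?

No

Sven holds 92% of Basalt, so Sven controls Basalt.
In Larkspur, Sven's side holds only 23%, not > 30%.
So Sven does not control Larkspur.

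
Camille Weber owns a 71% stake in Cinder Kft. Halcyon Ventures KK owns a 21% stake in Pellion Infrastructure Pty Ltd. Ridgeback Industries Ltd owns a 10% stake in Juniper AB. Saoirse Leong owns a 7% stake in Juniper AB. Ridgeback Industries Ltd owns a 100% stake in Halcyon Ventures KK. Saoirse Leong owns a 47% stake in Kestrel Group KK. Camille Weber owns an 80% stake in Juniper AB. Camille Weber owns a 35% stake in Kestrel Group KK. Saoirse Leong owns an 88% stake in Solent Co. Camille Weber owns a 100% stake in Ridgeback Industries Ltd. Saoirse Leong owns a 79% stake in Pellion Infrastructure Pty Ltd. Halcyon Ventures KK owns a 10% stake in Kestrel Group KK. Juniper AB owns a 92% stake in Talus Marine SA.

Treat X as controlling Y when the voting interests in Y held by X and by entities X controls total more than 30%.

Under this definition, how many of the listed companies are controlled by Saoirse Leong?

3

Saoirse holds 47% of Kestrel, so Saoirse controls Kestrel.
Saoirse holds 79% of Pellion, so Saoirse controls Pellion.
Saoirse holds 88% of Solent, so Saoirse controls Solent.
No other company's threshold is met.
Saoirse controls 3 companies.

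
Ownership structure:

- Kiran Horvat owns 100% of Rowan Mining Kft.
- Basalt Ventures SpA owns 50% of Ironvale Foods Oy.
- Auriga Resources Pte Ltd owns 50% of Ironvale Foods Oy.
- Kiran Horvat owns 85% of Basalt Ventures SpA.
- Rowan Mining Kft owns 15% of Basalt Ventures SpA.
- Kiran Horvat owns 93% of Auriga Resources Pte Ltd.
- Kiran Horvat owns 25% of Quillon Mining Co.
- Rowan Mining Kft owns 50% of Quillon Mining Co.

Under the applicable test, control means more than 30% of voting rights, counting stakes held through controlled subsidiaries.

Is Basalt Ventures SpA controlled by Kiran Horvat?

Kiran holds 100% of Rowan, so Kiran controls Rowan.
Kiran and Rowan together hold 85% + 15% = 100% of Basalt, so Kiran controls Basalt.

Yes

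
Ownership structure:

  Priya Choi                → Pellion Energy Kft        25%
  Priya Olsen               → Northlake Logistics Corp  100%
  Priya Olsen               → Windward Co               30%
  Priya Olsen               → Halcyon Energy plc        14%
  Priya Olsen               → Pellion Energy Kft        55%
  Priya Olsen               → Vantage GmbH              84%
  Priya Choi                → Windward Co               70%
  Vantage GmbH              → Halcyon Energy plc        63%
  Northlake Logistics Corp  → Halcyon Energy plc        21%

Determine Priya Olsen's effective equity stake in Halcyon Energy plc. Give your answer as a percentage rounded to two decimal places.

87.92%

Priya Olsen reaches Halcyon along 3 paths.
Via Vantage: 84% × 63% = 52.92%.
Direct stake: 14% = 14%.
Via Northlake: 100% × 21% = 21%.
Total: 52.92% + 14% + 21% = 87.92%.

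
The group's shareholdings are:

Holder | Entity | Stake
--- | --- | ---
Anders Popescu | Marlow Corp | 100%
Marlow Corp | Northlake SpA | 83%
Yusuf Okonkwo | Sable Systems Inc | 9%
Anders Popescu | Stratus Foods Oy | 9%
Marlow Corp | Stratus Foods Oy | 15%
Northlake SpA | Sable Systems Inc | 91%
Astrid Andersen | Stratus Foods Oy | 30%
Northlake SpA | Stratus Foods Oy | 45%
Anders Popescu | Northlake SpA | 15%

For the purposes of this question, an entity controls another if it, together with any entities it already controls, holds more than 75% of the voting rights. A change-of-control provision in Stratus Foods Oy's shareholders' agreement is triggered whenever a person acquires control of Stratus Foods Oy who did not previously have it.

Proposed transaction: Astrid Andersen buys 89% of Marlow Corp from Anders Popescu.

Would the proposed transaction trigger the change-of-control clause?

The purchase adds only to Astrid's holdings (Anders's stake shrinks), so Astrid is the only person who could newly come to control Stratus.
Astrid's largest direct stake is 30% in Stratus, which does not meet the threshold, so Astrid controls no company.
In Stratus, Astrid's side holds only 30%, not > 75%.
So before the transaction, Astrid does not control Stratus.
After the purchase, Astrid holds 89% of Marlow directly, and Anders's stake falls to 11%.
Astrid holds 89% of Marlow, so Astrid controls Marlow.
Marlow holds 83% of Northlake, so Astrid controls Northlake.
Marlow and Northlake and Astrid together hold 15% + 45% + 30% = 90% of Stratus, so Astrid controls Stratus.
Astrid did not control Stratus before and does after, so the clause is triggered.

Yes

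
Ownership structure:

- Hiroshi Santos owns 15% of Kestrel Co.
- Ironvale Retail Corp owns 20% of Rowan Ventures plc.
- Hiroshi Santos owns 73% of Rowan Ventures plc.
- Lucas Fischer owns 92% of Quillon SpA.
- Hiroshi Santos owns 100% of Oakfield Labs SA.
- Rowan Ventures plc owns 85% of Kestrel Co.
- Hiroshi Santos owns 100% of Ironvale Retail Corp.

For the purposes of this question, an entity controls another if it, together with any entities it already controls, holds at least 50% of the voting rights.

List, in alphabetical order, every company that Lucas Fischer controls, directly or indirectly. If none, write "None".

Quillon SpA

Lucas holds 92% of Quillon, so Lucas controls Quillon.
No other company's threshold is met.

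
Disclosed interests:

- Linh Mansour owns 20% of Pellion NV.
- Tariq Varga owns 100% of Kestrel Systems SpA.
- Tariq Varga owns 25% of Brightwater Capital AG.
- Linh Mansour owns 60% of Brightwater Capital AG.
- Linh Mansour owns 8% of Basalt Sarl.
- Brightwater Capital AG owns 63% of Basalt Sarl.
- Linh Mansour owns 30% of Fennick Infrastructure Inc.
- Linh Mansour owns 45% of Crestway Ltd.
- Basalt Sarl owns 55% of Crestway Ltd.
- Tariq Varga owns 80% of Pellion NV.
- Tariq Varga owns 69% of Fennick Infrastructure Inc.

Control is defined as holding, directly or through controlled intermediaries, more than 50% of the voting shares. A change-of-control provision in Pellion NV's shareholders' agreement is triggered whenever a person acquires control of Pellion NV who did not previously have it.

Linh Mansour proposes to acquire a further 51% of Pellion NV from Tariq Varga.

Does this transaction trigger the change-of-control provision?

Yes

The purchase adds only to Linh's holdings (Tariq's stake shrinks), so Linh is the only person who could newly come to control Pellion.
Linh holds 60% of Brightwater, so Linh controls Brightwater.
Brightwater and Linh together hold 63% + 8% = 71% of Basalt, so Linh controls Basalt.
Basalt and Linh together hold 55% + 45% = 100% of Crestway, so Linh controls Crestway.
In Pellion, Linh's side holds only 20%, not > 50%.
So before the transaction, Linh does not control Pellion.
After the purchase, Linh's direct stake in Pellion rises to 20% + 51% = 71%, and Tariq's stake falls to 29%.
Linh holds 71% of Pellion, so Linh controls Pellion.
Linh did not control Pellion before and does after, so the clause is triggered.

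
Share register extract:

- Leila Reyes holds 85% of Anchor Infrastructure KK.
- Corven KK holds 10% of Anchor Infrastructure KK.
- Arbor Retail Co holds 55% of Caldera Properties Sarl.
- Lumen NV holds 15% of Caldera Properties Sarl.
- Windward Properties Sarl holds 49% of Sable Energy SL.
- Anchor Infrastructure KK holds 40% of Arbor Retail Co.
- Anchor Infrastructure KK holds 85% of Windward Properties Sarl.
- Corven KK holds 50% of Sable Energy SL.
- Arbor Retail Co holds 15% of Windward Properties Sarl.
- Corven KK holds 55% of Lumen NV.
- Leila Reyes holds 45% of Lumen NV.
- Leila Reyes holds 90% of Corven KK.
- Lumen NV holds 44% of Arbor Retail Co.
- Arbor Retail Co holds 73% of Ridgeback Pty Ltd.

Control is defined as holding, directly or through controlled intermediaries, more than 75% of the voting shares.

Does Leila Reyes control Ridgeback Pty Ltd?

No

Leila holds 90% of Corven, so Leila controls Corven.
Corven and Leila together hold 10% + 85% = 95% of Anchor, so Leila controls Anchor.
Leila and Corven together hold 45% + 55% = 100% of Lumen, so Leila controls Lumen.
Lumen and Anchor together hold 44% + 40% = 84% of Arbor, so Leila controls Arbor.
Anchor and Arbor together hold 85% + 15% = 100% of Windward, so Leila controls Windward.
Corven and Windward together hold 50% + 49% = 99% of Sable, so Leila controls Sable.
In Ridgeback, Leila's side holds only 73%, not > 75%.
So Leila does not control Ridgeback.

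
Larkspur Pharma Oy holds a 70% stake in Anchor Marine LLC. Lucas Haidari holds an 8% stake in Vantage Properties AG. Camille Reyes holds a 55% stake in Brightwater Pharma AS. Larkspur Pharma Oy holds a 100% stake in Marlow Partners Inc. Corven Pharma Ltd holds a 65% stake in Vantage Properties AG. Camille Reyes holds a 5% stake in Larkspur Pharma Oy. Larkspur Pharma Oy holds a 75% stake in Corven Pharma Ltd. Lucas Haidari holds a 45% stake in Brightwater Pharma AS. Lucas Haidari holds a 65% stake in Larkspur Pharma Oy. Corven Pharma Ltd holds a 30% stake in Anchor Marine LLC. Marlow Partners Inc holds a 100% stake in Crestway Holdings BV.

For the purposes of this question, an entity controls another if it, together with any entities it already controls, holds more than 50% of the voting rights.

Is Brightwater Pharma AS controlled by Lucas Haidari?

No

Lucas holds 65% of Larkspur, so Lucas controls Larkspur.
Larkspur holds 75% of Corven, so Lucas controls Corven.
Larkspur holds 100% of Marlow, so Lucas controls Marlow.
Marlow holds 100% of Crestway, so Lucas controls Crestway.
Lucas and Corven together hold 8% + 65% = 73% of Vantage, so Lucas controls Vantage.
Larkspur and Corven together hold 70% + 30% = 100% of Anchor, so Lucas controls Anchor.
In Brightwater, Lucas's side holds only 45%, not > 50%.
So Lucas does not control Brightwater.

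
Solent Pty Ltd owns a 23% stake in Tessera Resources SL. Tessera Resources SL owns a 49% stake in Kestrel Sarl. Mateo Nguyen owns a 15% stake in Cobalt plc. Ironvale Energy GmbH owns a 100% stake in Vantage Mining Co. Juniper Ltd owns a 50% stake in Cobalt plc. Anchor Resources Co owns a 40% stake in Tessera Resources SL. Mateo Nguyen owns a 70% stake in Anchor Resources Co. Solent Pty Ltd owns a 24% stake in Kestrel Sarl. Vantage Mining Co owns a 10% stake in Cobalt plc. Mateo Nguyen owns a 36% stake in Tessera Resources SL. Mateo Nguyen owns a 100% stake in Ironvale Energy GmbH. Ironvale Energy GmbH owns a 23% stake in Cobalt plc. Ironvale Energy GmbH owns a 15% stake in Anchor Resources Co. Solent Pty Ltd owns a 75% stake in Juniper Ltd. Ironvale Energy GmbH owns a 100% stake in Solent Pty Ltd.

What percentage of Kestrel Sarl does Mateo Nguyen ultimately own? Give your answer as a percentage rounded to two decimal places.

Mateo reaches Kestrel along 5 paths.
Via Ironvale → Solent: 100% × 100% × 24% = 24%.
Via Anchor → Tessera: 70% × 40% × 49% = 13.72%.
Via Ironvale → Anchor → Tessera: 100% × 15% × 40% × 49% = 2.94%.
Via Ironvale → Solent → Tessera: 100% × 100% × 23% × 49% = 11.27%.
Via Tessera: 36% × 49% = 17.64%.
Total: 24% + 13.72% + 2.94% + 11.27% + 17.64% = 69.57%.

69.57%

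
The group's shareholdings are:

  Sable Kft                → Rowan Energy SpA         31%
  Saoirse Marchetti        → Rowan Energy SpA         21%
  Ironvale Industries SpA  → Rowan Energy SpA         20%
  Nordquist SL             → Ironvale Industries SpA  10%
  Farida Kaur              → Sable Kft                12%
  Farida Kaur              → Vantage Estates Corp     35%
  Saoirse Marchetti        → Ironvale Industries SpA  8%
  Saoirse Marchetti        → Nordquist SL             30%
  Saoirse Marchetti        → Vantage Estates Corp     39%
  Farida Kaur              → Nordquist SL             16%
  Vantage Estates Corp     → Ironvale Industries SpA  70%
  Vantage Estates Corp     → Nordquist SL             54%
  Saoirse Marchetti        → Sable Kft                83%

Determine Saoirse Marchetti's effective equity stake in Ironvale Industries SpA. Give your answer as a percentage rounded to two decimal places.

40.41%

Saoirse reaches Ironvale along 4 paths.
Via Nordquist: 30% × 10% = 3%.
Via Vantage → Nordquist: 39% × 54% × 10% = 2.106%.
Via Vantage: 39% × 70% = 27.3%.
Direct stake: 8% = 8%.
Total: 3% + 2.106% + 27.3% + 8% = 40.406%.
Rounded: 40.41%.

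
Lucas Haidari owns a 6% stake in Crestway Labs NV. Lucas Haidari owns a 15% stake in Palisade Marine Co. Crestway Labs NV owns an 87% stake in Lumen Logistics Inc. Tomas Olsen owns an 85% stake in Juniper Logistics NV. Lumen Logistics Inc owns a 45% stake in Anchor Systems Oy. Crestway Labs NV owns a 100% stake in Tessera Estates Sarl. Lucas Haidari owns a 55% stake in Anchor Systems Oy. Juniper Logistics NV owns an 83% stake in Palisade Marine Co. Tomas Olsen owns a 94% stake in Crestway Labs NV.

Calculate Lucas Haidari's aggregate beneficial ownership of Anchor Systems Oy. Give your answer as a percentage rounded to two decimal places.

Lucas reaches Anchor along 2 paths.
Direct stake: 55% = 55%.
Via Crestway → Lumen: 6% × 87% × 45% = 2.349%.
Total: 55% + 2.349% = 57.349%.
Rounded: 57.35%.

57.35%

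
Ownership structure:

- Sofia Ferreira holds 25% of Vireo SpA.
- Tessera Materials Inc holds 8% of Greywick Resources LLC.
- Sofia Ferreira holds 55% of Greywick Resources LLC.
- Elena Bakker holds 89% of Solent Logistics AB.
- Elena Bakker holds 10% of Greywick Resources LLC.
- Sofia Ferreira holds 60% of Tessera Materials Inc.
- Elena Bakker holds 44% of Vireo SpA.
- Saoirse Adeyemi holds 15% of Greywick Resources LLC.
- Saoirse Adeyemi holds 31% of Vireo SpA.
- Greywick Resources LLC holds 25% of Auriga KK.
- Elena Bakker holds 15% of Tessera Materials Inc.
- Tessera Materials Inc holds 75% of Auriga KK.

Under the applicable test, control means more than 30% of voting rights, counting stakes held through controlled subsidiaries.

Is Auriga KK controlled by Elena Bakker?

No

Elena holds 89% of Solent, so Elena controls Solent.
Elena holds 44% of Vireo, so Elena controls Vireo.
Neither Elena nor any entity Elena controls holds any voting interest in Auriga.
So Elena does not control Auriga.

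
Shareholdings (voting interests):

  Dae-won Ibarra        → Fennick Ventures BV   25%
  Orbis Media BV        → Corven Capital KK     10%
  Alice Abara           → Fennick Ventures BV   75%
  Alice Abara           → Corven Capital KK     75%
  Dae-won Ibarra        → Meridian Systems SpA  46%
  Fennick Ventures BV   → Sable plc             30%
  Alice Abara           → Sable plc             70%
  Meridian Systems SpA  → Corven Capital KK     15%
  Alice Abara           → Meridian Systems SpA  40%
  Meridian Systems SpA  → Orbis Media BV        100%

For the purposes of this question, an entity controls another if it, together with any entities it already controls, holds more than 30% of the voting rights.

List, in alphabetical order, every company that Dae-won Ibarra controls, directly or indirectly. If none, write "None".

Dae-won holds 46% of Meridian, so Dae-won controls Meridian.
Meridian holds 100% of Orbis, so Dae-won controls Orbis.
No other company's threshold is met.

Meridian Systems SpA, Orbis Media BV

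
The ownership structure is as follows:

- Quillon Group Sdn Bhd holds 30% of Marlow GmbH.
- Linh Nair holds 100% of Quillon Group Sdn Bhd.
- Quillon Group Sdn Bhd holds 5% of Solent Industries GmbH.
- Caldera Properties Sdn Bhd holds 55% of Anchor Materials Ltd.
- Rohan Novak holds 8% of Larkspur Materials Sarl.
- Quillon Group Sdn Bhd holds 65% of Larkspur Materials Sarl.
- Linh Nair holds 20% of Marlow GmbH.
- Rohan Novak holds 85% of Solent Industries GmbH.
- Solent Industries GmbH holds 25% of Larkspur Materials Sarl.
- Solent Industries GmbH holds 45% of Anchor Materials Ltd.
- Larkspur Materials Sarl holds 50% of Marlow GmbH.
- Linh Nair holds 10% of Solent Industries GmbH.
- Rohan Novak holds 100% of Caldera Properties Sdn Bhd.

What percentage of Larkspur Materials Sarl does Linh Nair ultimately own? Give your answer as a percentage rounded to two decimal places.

68.75%

Linh reaches Larkspur along 3 paths.
Via Solent: 10% × 25% = 2.5%.
Via Quillon → Solent: 100% × 5% × 25% = 1.25%.
Via Quillon: 100% × 65% = 65%.
Total: 2.5% + 1.25% + 65% = 68.75%.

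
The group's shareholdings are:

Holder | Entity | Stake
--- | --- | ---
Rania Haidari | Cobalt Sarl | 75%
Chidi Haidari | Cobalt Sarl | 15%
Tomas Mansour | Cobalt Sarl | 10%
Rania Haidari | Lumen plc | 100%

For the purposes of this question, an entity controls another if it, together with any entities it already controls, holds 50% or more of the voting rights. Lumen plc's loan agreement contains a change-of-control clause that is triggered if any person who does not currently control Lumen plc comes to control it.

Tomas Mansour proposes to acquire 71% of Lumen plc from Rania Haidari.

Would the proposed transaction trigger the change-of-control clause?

Yes

The purchase adds only to Tomas's holdings (Rania's stake shrinks), so Tomas is the only person who could newly come to control Lumen.
Tomas's largest direct stake is 10% in Cobalt, which does not meet the threshold, so Tomas controls no company.
Neither Tomas nor any entity Tomas controls holds any voting interest in Lumen.
So before the transaction, Tomas does not control Lumen.
After the purchase, Tomas holds 71% of Lumen directly, and Rania's stake falls to 29%.
Tomas holds 71% of Lumen, so Tomas controls Lumen.
Tomas did not control Lumen before and does after, so the clause is triggered.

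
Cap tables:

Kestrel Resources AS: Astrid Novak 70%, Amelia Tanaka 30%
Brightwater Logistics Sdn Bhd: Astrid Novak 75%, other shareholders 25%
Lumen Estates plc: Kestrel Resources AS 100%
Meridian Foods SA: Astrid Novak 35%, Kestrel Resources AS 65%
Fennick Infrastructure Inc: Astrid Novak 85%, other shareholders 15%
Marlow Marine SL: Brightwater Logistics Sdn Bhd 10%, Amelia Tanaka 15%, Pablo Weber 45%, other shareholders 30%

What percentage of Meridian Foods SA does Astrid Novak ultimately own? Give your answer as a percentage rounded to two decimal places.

Astrid reaches Meridian along 2 paths.
Direct stake: 35% = 35%.
Via Kestrel: 70% × 65% = 45.5%.
Total: 35% + 45.5% = 80.5%.
Rounded: 80.50%.

80.50%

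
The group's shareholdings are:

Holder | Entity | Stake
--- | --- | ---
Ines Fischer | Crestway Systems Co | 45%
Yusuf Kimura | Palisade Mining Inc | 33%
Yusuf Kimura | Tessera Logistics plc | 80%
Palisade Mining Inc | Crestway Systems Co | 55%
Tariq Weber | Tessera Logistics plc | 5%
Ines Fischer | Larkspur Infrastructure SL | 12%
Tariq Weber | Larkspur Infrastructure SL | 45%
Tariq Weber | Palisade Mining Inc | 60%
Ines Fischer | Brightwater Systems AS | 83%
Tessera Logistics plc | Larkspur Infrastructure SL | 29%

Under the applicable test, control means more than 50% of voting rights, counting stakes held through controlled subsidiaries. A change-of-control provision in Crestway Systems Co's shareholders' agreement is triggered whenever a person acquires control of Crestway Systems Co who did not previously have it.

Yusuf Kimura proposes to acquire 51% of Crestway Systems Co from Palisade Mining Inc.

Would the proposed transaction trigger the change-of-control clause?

Yes

The purchase adds only to Yusuf's holdings (Palisade's stake shrinks), so Yusuf is the only person who could newly come to control Crestway.
Yusuf holds 80% of Tessera, so Yusuf controls Tessera.
Neither Yusuf nor any entity Yusuf controls holds any voting interest in Crestway.
So before the transaction, Yusuf does not control Crestway.
After the purchase, Yusuf holds 51% of Crestway directly, and Palisade's stake falls to 4%.
Yusuf holds 51% of Crestway, so Yusuf controls Crestway.
Yusuf did not control Crestway before and does after, so the clause is triggered.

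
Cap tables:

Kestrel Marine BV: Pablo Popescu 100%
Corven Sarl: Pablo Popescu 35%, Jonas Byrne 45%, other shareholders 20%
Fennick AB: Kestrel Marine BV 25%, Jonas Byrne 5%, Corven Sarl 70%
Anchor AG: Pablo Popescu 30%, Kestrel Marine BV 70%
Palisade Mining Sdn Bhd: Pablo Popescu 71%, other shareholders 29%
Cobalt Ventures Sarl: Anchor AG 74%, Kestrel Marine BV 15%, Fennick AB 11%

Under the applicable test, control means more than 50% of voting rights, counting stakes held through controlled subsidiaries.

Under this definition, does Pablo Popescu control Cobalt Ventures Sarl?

Yes

Pablo holds 100% of Kestrel, so Pablo controls Kestrel.
Pablo and Kestrel together hold 30% + 70% = 100% of Anchor, so Pablo controls Anchor.
Anchor and Kestrel together hold 74% + 15% = 89% of Cobalt, so Pablo controls Cobalt.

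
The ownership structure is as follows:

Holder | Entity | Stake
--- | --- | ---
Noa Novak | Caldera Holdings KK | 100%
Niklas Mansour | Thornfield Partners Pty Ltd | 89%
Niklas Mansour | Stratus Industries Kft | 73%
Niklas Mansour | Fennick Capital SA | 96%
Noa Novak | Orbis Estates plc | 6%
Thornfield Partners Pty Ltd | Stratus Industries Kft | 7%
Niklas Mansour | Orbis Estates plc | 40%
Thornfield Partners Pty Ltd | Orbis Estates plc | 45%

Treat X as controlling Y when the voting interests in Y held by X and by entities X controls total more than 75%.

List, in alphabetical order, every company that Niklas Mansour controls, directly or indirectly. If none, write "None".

Niklas holds 96% of Fennick, so Niklas controls Fennick.
Niklas holds 89% of Thornfield, so Niklas controls Thornfield.
Niklas and Thornfield together hold 40% + 45% = 85% of Orbis, so Niklas controls Orbis.
Thornfield and Niklas together hold 7% + 73% = 80% of Stratus, so Niklas controls Stratus.
No other company's threshold is met.

Fennick Capital SA, Orbis Estates plc, Stratus Industries Kft, Thornfield Partners Pty Ltd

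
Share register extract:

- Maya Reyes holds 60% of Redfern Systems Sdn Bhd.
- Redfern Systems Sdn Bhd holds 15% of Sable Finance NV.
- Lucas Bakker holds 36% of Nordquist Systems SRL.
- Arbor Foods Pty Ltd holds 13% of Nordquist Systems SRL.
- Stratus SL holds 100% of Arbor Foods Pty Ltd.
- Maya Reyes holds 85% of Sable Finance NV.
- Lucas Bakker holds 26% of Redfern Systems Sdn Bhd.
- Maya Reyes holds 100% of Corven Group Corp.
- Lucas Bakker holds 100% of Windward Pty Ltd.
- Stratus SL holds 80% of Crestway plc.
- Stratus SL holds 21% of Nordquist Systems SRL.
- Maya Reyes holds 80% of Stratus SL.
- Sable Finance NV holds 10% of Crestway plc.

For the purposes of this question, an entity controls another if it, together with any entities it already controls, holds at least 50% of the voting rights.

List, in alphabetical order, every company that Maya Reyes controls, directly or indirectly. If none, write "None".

Arbor Foods Pty Ltd, Corven Group Corp, Crestway plc, Redfern Systems Sdn Bhd, Sable Finance NV, Stratus SL

Maya holds 60% of Redfern, so Maya controls Redfern.
Redfern and Maya together hold 15% + 85% = 100% of Sable, so Maya controls Sable.
Maya holds 80% of Stratus, so Maya controls Stratus.
Stratus holds 100% of Arbor, so Maya controls Arbor.
Maya holds 100% of Corven, so Maya controls Corven.
Stratus and Sable together hold 80% + 10% = 90% of Crestway, so Maya controls Crestway.
No other company's threshold is met.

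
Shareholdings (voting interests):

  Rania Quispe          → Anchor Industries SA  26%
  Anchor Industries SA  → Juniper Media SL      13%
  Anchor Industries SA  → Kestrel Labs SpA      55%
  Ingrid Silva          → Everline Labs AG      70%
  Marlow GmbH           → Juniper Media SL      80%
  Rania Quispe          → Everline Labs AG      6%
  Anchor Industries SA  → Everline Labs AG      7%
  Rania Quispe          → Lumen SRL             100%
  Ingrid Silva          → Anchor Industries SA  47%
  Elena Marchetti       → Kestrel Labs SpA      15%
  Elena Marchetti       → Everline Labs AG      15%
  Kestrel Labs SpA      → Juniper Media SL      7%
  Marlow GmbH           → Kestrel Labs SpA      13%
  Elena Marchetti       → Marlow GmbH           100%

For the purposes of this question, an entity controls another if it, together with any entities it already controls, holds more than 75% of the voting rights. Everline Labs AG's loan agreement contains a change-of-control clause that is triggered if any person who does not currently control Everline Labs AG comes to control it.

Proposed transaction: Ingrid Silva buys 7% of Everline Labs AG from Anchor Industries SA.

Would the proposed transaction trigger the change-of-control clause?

The purchase adds only to Ingrid's holdings (Anchor's stake shrinks), so Ingrid is the only person who could newly come to control Everline.
Ingrid's largest direct stake is 70% in Everline, which does not meet the threshold, so Ingrid controls no company.
In Everline, Ingrid's side holds only 70%, not > 75%.
So before the transaction, Ingrid does not control Everline.
After the purchase, Ingrid's direct stake in Everline rises to 70% + 7% = 77%, and Anchor's stake falls to 0%.
Ingrid holds 77% of Everline, so Ingrid controls Everline.
Ingrid did not control Everline before and does after, so the clause is triggered.

Yes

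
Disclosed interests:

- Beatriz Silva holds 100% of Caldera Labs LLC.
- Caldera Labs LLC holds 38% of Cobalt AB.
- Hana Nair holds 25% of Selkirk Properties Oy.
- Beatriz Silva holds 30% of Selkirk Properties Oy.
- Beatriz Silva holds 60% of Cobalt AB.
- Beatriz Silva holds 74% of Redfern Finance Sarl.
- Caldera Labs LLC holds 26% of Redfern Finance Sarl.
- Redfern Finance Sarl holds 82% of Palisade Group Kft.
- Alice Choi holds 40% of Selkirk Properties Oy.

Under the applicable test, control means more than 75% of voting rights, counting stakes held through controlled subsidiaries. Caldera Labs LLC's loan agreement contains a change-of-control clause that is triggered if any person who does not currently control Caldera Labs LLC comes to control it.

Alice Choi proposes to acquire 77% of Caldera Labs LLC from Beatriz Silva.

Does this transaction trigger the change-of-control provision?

Yes

The purchase adds only to Alice's holdings (Beatriz's stake shrinks), so Alice is the only person who could newly come to control Caldera.
Alice's largest direct stake is 40% in Selkirk, which does not meet the threshold, so Alice controls no company.
Neither Alice nor any entity Alice controls holds any voting interest in Caldera.
So before the transaction, Alice does not control Caldera.
After the purchase, Alice holds 77% of Caldera directly, and Beatriz's stake falls to 23%.
Alice holds 77% of Caldera, so Alice controls Caldera.
Alice did not control Caldera before and does after, so the clause is triggered.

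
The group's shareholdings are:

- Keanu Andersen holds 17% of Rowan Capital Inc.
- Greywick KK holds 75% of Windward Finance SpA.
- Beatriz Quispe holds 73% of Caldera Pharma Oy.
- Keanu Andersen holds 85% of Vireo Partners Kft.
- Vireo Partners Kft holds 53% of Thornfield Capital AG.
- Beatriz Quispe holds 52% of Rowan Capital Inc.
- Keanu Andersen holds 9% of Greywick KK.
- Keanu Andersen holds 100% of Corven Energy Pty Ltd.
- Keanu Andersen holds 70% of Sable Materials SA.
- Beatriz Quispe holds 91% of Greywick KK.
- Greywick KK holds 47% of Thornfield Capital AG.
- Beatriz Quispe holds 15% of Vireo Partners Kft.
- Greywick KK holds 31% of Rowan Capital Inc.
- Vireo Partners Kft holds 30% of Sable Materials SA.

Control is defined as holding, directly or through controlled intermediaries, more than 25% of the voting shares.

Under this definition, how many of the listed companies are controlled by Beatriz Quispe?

Beatriz holds 73% of Caldera, so Beatriz controls Caldera.
Beatriz holds 91% of Greywick, so Beatriz controls Greywick.
Greywick holds 47% of Thornfield, so Beatriz controls Thornfield.
Greywick holds 75% of Windward, so Beatriz controls Windward.
Beatriz and Greywick together hold 52% + 31% = 83% of Rowan, so Beatriz controls Rowan.
No other company's threshold is met.
Beatriz controls 5 companies.

5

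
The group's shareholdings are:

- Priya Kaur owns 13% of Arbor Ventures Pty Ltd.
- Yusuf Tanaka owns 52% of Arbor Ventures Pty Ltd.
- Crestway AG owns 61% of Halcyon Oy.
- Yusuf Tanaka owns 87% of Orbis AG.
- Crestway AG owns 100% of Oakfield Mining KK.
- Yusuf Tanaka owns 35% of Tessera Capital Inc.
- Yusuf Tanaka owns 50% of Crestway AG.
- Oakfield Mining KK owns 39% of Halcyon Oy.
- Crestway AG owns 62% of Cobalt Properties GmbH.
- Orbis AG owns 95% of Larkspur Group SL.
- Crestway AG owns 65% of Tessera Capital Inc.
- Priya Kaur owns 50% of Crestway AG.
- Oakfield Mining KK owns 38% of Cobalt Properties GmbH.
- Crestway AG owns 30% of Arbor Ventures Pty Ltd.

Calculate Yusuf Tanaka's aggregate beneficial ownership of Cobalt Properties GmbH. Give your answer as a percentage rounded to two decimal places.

Yusuf reaches Cobalt along 2 paths.
Via Crestway → Oakfield: 50% × 100% × 38% = 19%.
Via Crestway: 50% × 62% = 31%.
Total: 19% + 31% = 50%.
Rounded: 50.00%.

50.00%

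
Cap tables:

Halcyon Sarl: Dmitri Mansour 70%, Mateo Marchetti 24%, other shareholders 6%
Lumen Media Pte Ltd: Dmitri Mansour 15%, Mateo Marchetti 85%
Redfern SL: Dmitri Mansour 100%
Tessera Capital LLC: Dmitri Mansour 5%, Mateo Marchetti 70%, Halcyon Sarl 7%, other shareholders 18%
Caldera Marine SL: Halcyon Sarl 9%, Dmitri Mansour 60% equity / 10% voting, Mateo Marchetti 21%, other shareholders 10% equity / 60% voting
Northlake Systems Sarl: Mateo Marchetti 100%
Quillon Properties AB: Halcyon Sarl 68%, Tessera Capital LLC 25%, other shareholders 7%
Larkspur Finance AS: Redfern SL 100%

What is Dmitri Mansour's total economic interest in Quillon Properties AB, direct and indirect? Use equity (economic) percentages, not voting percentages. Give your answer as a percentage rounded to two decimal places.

Dmitri reaches Quillon along 3 paths.
Via Halcyon: 70% × 68% = 47.6%.
Via Tessera: 5% × 25% = 1.25%.
Via Halcyon → Tessera: 70% × 7% × 25% = 1.225%.
Total: 47.6% + 1.25% + 1.225% = 50.075%.
Rounded: 50.08%.

50.08%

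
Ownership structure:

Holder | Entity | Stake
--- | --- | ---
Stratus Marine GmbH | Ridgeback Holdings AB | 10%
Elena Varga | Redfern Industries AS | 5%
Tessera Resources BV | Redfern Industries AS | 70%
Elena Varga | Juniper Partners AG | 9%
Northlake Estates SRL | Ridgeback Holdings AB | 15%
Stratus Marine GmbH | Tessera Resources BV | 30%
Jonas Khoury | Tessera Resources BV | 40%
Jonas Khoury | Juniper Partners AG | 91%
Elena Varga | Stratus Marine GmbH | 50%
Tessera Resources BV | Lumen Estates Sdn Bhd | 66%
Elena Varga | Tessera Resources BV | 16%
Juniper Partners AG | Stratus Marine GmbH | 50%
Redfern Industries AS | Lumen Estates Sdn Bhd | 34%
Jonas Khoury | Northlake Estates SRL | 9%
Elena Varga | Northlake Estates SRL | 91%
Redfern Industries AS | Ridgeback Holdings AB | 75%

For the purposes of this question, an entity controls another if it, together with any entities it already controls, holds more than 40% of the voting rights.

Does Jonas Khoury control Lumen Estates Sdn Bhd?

Jonas holds 91% of Juniper, so Jonas controls Juniper.
Juniper holds 50% of Stratus, so Jonas controls Stratus.
Stratus and Jonas together hold 30% + 40% = 70% of Tessera, so Jonas controls Tessera.
Tessera holds 70% of Redfern, so Jonas controls Redfern.
Redfern and Tessera together hold 34% + 66% = 100% of Lumen, so Jonas controls Lumen.

Yes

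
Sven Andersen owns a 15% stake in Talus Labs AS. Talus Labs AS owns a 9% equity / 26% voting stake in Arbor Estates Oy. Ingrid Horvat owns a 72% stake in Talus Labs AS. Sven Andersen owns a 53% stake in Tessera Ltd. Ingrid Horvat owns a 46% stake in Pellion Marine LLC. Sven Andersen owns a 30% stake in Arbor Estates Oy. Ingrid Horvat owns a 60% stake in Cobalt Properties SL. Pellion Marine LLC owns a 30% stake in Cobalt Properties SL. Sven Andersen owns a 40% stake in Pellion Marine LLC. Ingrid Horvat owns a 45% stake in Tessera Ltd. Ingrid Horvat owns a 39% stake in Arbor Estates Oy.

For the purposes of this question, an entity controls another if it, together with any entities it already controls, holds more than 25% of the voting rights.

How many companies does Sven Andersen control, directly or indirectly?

4

Sven holds 53% of Tessera, so Sven controls Tessera.
Sven holds 30% of Arbor, so Sven controls Arbor.
Sven holds 40% of Pellion, so Sven controls Pellion.
Pellion holds 30% of Cobalt, so Sven controls Cobalt.
No other company's threshold is met.
Sven controls 4 companies.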